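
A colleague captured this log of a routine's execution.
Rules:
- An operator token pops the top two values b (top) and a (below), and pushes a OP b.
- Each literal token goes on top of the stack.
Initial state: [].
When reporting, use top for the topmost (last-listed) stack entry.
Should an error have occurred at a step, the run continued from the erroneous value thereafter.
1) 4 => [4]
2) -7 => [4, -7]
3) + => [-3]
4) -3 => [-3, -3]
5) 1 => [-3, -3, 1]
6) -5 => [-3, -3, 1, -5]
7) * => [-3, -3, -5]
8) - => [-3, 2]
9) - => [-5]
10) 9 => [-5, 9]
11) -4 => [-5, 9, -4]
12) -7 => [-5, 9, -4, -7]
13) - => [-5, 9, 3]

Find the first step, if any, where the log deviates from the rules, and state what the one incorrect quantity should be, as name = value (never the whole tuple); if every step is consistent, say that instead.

Recomputing the run from the initial state:
step 1: [4]
step 2: [4, -7]
step 3: [-3]
step 4: [-3, -3]
step 5: [-3, -3, 1]
step 6: [-3, -3, 1, -5]
step 7: [-3, -3, -5]
step 8: [-3, 2]
step 9: [-5]
step 10: [-5, 9]
step 11: [-5, 9, -4]
step 12: [-5, 9, -4, -7]
step 13: [-5, 9, 3]
This matches the log at every step.

no error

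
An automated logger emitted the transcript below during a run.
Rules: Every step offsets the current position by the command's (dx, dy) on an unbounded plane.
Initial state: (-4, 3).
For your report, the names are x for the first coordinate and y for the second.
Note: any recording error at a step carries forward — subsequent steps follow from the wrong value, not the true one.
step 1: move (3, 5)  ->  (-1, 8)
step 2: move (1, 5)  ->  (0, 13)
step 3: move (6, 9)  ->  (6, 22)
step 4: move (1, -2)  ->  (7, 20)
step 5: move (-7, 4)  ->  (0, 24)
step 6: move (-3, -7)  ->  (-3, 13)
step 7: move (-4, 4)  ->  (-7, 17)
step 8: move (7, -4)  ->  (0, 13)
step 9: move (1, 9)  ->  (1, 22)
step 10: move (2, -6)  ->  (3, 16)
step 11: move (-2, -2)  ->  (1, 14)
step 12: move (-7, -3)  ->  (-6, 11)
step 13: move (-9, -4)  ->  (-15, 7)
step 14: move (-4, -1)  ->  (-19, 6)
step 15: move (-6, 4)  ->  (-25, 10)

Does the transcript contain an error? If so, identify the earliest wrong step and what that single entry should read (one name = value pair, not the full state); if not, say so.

step 6, y = 17

Recomputing the run from the initial state:
step 1: x = -1, y = 8
step 2: x = 0, y = 13
step 3: x = 6, y = 22
step 4: x = 7, y = 20
step 5: x = 0, y = 24
step 6: x = -3, y = 17
step 7: x = -7, y = 21
step 8: x = 0, y = 17
step 9: x = 1, y = 26
step 10: x = 3, y = 20
step 11: x = 1, y = 18
step 12: x = -6, y = 15
step 13: x = -15, y = 11
step 14: x = -19, y = 10
step 15: x = -25, y = 14
The first disagreement with the transcript is at step 6, where the value should be y = 17.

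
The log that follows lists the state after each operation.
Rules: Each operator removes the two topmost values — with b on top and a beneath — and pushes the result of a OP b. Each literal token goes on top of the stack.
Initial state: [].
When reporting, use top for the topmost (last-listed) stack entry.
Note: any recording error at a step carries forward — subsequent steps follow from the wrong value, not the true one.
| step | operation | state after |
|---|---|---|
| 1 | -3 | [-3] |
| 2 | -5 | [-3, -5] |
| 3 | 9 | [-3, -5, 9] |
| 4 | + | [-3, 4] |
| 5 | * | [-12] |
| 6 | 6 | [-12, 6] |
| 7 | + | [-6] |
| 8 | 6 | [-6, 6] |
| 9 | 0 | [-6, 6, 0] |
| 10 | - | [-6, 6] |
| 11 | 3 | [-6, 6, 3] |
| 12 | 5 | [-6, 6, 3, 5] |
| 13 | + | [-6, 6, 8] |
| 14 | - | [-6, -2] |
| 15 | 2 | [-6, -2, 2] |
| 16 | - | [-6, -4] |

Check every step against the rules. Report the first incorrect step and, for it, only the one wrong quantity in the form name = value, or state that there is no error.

step 1: push -3: top = -3 -> exactly as logged
step 2: push -5: top = -5 -> no discrepancy
step 3: push 9: top = 9 -> in agreement
step 4: -5 + 9 = 4 -> consistent with the log
step 5: -3 * 4 = -12 -> exactly as logged
step 6: push 6: top = 6 -> agrees with the log
step 7: -12 + 6 = -6 -> agrees with the log
step 8: push 6: top = 6 -> consistent with the log
step 9: push 0: top = 0 -> verified
step 10: 6 - 0 = 6 -> confirmed correct
step 11: push 3: top = 3 -> exactly as logged
step 12: push 5: top = 5 -> consistent with the log
step 13: 3 + 5 = 8 -> agrees with the log
step 14: 6 - 8 = -2 -> matches
step 15: push 2: top = 2 -> same as recorded
step 16: -2 - 2 = -4 -> consistent with the log
All entries verified; no error found.

no error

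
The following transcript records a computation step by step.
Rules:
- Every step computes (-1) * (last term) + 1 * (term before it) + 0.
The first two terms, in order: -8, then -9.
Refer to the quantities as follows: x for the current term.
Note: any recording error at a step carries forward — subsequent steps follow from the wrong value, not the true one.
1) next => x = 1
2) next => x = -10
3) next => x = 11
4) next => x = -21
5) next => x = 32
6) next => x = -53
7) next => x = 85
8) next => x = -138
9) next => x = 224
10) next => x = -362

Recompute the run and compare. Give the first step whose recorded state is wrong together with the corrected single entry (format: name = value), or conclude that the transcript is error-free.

step 9, x = 223

step 1: x = -1*(-9) + (1)*(-8) + (0) = 1 -> exactly as logged
step 2: x = -1*(1) + (1)*(-9) + (0) = -10 -> confirmed correct
step 3: x = -1*(-10) + (1)*(1) + (0) = 11 -> consistent with the transcript
step 4: x = -1*(11) + (1)*(-10) + (0) = -21 -> verified
step 5: x = -1*(-21) + (1)*(11) + (0) = 32 -> in agreement
step 6: x = -1*(32) + (1)*(-21) + (0) = -53 -> no discrepancy
step 7: x = -1*(-53) + (1)*(32) + (0) = 85 -> exactly as logged
step 8: x = -1*(85) + (1)*(-53) + (0) = -138 -> exactly as logged
step 9: x = -1*(-138) + (1)*(85) + (0) = 223 -> a discrepancy with the transcript
That makes step 9 the first incorrect line — x = 223 is what it should show.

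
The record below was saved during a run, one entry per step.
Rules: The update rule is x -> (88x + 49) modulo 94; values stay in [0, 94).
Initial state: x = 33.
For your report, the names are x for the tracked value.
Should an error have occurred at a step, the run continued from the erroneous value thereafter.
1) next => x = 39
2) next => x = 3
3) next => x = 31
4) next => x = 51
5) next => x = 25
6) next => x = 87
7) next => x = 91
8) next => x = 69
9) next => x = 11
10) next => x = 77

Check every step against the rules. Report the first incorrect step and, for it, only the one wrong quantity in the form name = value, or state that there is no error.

step 8, x = 67

step 1: x = (88*33 + 49) mod 94 = 39 -> no discrepancy
step 2: x = (88*39 + 49) mod 94 = 3 -> no discrepancy
step 3: x = (88*3 + 49) mod 94 = 31 -> consistent with the record
step 4: x = (88*31 + 49) mod 94 = 51 -> same as recorded
step 5: x = (88*51 + 49) mod 94 = 25 -> matches
step 6: x = (88*25 + 49) mod 94 = 87 -> in agreement
step 7: x = (88*87 + 49) mod 94 = 91 -> agrees with the record
step 8: x = (88*91 + 49) mod 94 = 67 -> the entry is off here
That makes step 8 the first incorrect line — x = 67 is what it should show.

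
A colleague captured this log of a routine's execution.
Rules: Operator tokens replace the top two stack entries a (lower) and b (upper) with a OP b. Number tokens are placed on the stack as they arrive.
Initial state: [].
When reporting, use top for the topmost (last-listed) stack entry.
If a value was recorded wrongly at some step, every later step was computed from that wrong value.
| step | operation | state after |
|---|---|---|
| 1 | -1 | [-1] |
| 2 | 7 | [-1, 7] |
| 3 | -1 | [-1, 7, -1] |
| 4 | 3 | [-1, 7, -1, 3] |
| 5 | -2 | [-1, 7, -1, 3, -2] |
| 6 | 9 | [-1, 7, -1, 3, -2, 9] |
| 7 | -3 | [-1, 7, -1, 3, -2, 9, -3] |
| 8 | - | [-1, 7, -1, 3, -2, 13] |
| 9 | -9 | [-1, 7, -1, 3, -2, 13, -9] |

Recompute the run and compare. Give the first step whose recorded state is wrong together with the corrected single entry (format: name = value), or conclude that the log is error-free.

Step 1: push -1: top = -1 — same as recorded.
Step 2: push 7: top = 7 — agrees with the log.
Step 3: push -1: top = -1 — same as recorded.
Step 4: push 3: top = 3 — no discrepancy.
Step 5: push -2: top = -2 — agrees with the log.
Step 6: push 9: top = 9 — exactly as logged.
Step 7: push -3: top = -3 — no discrepancy.
Step 8: 9 - -3 = 12 — a discrepancy with the log.
First deviation found at step 8; the corrected entry is top = 12.

step 8, top = 12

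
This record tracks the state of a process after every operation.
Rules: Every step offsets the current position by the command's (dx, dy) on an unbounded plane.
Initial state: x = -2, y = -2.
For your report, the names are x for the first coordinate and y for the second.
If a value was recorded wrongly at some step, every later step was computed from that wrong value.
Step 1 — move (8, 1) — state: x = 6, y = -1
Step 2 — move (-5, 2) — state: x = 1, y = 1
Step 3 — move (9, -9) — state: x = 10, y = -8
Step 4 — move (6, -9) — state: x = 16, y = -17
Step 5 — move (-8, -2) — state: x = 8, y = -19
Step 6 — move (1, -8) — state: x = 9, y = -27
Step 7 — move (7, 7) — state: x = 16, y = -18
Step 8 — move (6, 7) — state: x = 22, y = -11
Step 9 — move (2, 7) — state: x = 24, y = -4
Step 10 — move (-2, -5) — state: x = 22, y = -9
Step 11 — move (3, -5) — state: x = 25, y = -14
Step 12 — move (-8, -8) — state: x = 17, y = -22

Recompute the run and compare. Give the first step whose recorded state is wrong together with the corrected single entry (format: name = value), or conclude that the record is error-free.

step 7, y = -20

step 1: x = -2 + (8) = 6, y = -2 + (1) = -1 -> verified
step 2: x = 6 + (-5) = 1, y = -1 + (2) = 1 -> checks out
step 3: x = 1 + (9) = 10, y = 1 + (-9) = -8 -> agrees with the record
step 4: x = 10 + (6) = 16, y = -8 + (-9) = -17 -> checks out
step 5: x = 16 + (-8) = 8, y = -17 + (-2) = -19 -> no discrepancy
step 6: x = 8 + (1) = 9, y = -19 + (-8) = -27 -> agrees with the record
step 7: x = 9 + (7) = 16, y = -27 + (7) = -20 -> the entry is off here
Conclusion: step 7 carries the first error; the entry should be y = -20.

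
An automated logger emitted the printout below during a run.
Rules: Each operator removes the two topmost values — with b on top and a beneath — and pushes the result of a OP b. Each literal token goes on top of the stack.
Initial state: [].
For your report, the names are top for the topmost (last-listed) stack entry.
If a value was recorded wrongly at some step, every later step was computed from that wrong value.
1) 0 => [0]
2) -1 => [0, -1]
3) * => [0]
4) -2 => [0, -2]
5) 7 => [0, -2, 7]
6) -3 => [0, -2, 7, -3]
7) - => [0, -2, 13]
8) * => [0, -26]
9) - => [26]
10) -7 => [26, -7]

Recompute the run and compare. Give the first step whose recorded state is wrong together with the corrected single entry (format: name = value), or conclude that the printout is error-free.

step 7, top = 10

1. push 0: top = 0 (exactly as logged)
2. push -1: top = -1 (verified)
3. 0 * -1 = 0 (agrees with the printout)
4. push -2: top = -2 (checks out)
5. push 7: top = 7 (in agreement)
6. push -3: top = -3 (no discrepancy)
7. 7 - -3 = 10 (a discrepancy with the printout)
That makes step 7 the first incorrect line — top = 10 is what it should show.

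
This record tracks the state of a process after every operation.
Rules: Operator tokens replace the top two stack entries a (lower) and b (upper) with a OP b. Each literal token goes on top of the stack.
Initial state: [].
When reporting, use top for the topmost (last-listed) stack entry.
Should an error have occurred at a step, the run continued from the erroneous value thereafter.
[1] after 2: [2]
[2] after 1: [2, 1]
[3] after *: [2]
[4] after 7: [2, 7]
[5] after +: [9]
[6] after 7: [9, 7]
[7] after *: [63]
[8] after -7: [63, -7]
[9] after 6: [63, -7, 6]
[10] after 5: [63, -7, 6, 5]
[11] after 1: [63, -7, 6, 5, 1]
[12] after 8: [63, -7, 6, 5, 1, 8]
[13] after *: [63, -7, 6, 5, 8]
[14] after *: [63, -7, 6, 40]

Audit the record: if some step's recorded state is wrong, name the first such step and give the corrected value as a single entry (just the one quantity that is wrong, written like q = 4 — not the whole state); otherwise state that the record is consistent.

Recomputing the run from the initial state:
step 1: [2]
step 2: [2, 1]
step 3: [2]
step 4: [2, 7]
step 5: [9]
step 6: [9, 7]
step 7: [63]
step 8: [63, -7]
step 9: [63, -7, 6]
step 10: [63, -7, 6, 5]
step 11: [63, -7, 6, 5, 1]
step 12: [63, -7, 6, 5, 1, 8]
step 13: [63, -7, 6, 5, 8]
step 14: [63, -7, 6, 40]
This matches the record at every step.

no error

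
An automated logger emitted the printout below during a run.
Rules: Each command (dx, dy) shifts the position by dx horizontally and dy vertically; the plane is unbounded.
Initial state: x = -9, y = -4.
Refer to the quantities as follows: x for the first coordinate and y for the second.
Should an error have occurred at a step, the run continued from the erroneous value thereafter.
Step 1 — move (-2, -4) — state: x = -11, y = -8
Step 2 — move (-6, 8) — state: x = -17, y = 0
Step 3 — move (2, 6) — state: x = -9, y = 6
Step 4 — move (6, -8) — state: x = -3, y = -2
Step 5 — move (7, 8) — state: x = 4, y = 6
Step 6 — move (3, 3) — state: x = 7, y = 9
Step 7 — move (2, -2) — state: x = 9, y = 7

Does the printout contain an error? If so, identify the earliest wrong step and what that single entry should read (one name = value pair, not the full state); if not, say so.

step 3, x = -15

Recomputing the run from the initial state:
step 1: x = -11, y = -8
step 2: x = -17, y = 0
step 3: x = -15, y = 6
step 4: x = -9, y = -2
step 5: x = -2, y = 6
step 6: x = 1, y = 9
step 7: x = 3, y = 7
The first disagreement with the printout is at step 3, where the value should be x = -15.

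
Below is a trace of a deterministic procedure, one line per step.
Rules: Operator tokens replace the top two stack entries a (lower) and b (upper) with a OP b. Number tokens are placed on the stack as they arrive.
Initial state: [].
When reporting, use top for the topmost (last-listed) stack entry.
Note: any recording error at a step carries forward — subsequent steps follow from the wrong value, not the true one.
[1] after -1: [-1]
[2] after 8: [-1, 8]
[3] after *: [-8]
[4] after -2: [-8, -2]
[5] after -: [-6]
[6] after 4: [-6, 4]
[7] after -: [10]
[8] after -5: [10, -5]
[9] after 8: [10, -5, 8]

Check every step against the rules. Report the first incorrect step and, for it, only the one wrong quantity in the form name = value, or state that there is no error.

1. push -1: top = -1 (matches)
2. push 8: top = 8 (exactly as logged)
3. -1 * 8 = -8 (checks out)
4. push -2: top = -2 (agrees with the trace)
5. -8 - -2 = -6 (confirmed correct)
6. push 4: top = 4 (verified)
7. -6 - 4 = -10 (not what was recorded)
The earliest wrong entry is at step 7: it should read top = -10.

step 7, top = -10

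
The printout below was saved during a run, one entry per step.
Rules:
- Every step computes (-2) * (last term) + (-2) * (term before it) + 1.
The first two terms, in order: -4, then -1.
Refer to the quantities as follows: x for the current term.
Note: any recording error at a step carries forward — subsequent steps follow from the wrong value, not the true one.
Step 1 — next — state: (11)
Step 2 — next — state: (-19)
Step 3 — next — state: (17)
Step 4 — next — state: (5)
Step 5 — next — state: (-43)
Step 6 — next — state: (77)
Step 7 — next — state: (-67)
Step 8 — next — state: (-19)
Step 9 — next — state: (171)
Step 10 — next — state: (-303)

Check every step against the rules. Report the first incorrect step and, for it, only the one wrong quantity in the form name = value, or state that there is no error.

step 9, x = 173

1. x = -2*(-1) + (-2)*(-4) + (1) = 11 (same as recorded)
2. x = -2*(11) + (-2)*(-1) + (1) = -19 (exactly as logged)
3. x = -2*(-19) + (-2)*(11) + (1) = 17 (same as recorded)
4. x = -2*(17) + (-2)*(-19) + (1) = 5 (exactly as logged)
5. x = -2*(5) + (-2)*(17) + (1) = -43 (agrees with the printout)
6. x = -2*(-43) + (-2)*(5) + (1) = 77 (same as recorded)
7. x = -2*(77) + (-2)*(-43) + (1) = -67 (verified)
8. x = -2*(-67) + (-2)*(77) + (1) = -19 (no discrepancy)
9. x = -2*(-19) + (-2)*(-67) + (1) = 173 (the recorded entry deviates here)
Step 9 is the first one off; corrected, x = 173.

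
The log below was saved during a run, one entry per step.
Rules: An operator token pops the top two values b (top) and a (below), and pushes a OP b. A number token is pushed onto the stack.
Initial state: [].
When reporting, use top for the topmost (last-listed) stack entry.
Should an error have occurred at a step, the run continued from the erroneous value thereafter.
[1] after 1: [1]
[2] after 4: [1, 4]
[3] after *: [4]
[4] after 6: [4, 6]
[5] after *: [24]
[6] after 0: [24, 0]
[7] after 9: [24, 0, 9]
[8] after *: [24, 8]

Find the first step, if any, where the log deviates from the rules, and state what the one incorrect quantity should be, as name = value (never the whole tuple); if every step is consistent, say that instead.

Step 1: push 1: top = 1 — same as recorded.
Step 2: push 4: top = 4 — exactly as logged.
Step 3: 1 * 4 = 4 — same as recorded.
Step 4: push 6: top = 6 — agrees with the log.
Step 5: 4 * 6 = 24 — no discrepancy.
Step 6: push 0: top = 0 — exactly as logged.
Step 7: push 9: top = 9 — same as recorded.
Step 8: 0 * 9 = 0 — the log has a different value.
Conclusion: step 8 carries the first error; the entry should be top = 0.

step 8, top = 0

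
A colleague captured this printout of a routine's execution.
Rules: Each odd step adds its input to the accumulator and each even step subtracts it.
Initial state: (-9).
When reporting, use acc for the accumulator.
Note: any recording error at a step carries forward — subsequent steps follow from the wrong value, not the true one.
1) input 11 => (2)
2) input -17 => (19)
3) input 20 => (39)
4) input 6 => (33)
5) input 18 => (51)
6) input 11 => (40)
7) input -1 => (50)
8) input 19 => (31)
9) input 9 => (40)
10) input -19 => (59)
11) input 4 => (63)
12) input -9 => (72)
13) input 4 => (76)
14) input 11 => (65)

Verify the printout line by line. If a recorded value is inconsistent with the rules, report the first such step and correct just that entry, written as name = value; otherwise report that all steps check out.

step 1: acc = -9 + 11 = 2 -> agrees with the printout
step 2: acc = 2 - -17 = 19 -> checks out
step 3: acc = 19 + 20 = 39 -> agrees with the printout
step 4: acc = 39 - 6 = 33 -> agrees with the printout
step 5: acc = 33 + 18 = 51 -> exactly as logged
step 6: acc = 51 - 11 = 40 -> agrees with the printout
step 7: acc = 40 + -1 = 39 -> first mismatch against the printout
So the first discrepancy is step 7, where the right value is acc = 39.

step 7, acc = 39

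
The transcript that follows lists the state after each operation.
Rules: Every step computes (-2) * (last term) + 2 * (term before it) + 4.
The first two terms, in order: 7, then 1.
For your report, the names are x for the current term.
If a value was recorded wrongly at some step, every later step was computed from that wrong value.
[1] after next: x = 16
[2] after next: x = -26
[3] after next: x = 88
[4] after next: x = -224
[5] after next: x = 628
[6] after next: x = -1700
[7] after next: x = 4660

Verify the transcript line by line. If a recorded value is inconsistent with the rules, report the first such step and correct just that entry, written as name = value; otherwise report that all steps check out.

step 1: x = -2*(1) + (2)*(7) + (4) = 16 -> no discrepancy
step 2: x = -2*(16) + (2)*(1) + (4) = -26 -> verified
step 3: x = -2*(-26) + (2)*(16) + (4) = 88 -> confirmed correct
step 4: x = -2*(88) + (2)*(-26) + (4) = -224 -> checks out
step 5: x = -2*(-224) + (2)*(88) + (4) = 628 -> no discrepancy
step 6: x = -2*(628) + (2)*(-224) + (4) = -1700 -> agrees with the transcript
step 7: x = -2*(-1700) + (2)*(628) + (4) = 4660 -> agrees with the transcript
No step deviates from the rules.

no error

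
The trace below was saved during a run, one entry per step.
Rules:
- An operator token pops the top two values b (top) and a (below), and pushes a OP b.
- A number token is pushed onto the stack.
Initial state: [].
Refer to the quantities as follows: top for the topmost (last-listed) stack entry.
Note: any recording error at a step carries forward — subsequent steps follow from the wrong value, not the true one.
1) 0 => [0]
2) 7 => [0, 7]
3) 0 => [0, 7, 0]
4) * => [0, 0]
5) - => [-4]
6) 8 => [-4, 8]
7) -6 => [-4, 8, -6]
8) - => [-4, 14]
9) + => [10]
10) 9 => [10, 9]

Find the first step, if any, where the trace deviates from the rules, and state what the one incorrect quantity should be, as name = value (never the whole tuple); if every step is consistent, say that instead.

step 5, top = 0

Step 1: push 0: top = 0 — agrees with the trace.
Step 2: push 7: top = 7 — verified.
Step 3: push 0: top = 0 — in agreement.
Step 4: 7 * 0 = 0 — same as recorded.
Step 5: 0 - 0 = 0 — the entry is off here.
Step 5 is the first one off; corrected, top = 0.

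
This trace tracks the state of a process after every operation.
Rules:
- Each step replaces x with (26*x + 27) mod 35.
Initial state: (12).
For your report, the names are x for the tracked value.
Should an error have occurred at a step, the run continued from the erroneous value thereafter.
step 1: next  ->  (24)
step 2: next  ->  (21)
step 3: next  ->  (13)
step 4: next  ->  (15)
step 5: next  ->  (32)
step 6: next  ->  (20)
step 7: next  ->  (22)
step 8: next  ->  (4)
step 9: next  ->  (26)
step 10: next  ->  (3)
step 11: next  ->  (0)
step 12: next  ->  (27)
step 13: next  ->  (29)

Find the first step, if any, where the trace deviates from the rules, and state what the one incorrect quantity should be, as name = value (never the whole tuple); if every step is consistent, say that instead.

Step 1: x = (26*12 + 27) mod 35 = 24 — in agreement.
Step 2: x = (26*24 + 27) mod 35 = 21 — verified.
Step 3: x = (26*21 + 27) mod 35 = 13 — exactly as logged.
Step 4: x = (26*13 + 27) mod 35 = 15 — verified.
Step 5: x = (26*15 + 27) mod 35 = 32 — checks out.
Step 6: x = (26*32 + 27) mod 35 = 19 — the trace disagrees here.
The earliest wrong entry is at step 6: it should read x = 19.

step 6, x = 19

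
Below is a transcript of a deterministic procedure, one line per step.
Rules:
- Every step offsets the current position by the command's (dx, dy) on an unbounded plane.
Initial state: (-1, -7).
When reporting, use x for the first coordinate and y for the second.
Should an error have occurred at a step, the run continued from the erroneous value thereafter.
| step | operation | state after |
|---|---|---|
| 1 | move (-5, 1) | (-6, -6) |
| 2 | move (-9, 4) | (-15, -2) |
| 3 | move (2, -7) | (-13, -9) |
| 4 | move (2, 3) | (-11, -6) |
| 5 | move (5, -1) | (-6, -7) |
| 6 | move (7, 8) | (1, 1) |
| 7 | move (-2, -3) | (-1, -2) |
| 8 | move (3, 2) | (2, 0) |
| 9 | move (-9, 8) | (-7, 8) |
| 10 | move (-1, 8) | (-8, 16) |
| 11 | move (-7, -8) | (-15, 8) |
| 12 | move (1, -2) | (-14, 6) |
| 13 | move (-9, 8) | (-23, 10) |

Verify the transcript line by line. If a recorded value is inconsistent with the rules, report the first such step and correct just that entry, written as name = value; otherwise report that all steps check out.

Step 1: x = -1 + (-5) = -6, y = -7 + (1) = -6 — confirmed correct.
Step 2: x = -6 + (-9) = -15, y = -6 + (4) = -2 — agrees with the transcript.
Step 3: x = -15 + (2) = -13, y = -2 + (-7) = -9 — no discrepancy.
Step 4: x = -13 + (2) = -11, y = -9 + (3) = -6 — same as recorded.
Step 5: x = -11 + (5) = -6, y = -6 + (-1) = -7 — exactly as logged.
Step 6: x = -6 + (7) = 1, y = -7 + (8) = 1 — exactly as logged.
Step 7: x = 1 + (-2) = -1, y = 1 + (-3) = -2 — matches.
Step 8: x = -1 + (3) = 2, y = -2 + (2) = 0 — agrees with the transcript.
Step 9: x = 2 + (-9) = -7, y = 0 + (8) = 8 — exactly as logged.
Step 10: x = -7 + (-1) = -8, y = 8 + (8) = 16 — consistent with the transcript.
Step 11: x = -8 + (-7) = -15, y = 16 + (-8) = 8 — verified.
Step 12: x = -15 + (1) = -14, y = 8 + (-2) = 6 — in agreement.
Step 13: x = -14 + (-9) = -23, y = 6 + (8) = 14 — the recorded entry deviates here.
Step 13 is the first one off; corrected, y = 14.

step 13, y = 14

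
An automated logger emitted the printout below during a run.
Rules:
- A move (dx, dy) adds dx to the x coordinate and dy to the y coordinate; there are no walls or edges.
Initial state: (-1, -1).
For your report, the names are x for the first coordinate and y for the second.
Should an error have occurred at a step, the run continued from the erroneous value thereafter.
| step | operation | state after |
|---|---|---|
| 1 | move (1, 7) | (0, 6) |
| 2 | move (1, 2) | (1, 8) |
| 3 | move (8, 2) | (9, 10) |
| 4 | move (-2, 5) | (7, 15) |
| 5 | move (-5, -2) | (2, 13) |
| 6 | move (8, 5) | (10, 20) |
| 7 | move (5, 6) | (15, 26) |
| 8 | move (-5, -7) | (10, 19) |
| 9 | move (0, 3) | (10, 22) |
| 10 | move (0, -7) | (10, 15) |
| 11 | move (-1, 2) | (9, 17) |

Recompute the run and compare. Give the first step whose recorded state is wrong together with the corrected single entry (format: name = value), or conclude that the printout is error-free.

step 6, y = 18

Recomputing the run from the initial state:
step 1: x = 0, y = 6
step 2: x = 1, y = 8
step 3: x = 9, y = 10
step 4: x = 7, y = 15
step 5: x = 2, y = 13
step 6: x = 10, y = 18
step 7: x = 15, y = 24
step 8: x = 10, y = 17
step 9: x = 10, y = 20
step 10: x = 10, y = 13
step 11: x = 9, y = 15
The first disagreement with the printout is at step 6, where the value should be y = 18.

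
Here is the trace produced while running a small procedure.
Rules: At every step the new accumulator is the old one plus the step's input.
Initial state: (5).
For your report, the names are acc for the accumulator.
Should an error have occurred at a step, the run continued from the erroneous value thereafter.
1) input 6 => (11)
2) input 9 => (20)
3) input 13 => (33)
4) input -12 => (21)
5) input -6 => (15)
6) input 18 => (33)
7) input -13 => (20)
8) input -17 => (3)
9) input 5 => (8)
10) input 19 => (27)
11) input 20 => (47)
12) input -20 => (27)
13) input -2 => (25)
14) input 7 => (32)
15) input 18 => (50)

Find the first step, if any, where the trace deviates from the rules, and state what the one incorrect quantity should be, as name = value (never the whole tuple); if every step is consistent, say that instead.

Recomputing the run from the initial state:
step 1: acc = 11
step 2: acc = 20
step 3: acc = 33
step 4: acc = 21
step 5: acc = 15
step 6: acc = 33
step 7: acc = 20
step 8: acc = 3
step 9: acc = 8
step 10: acc = 27
step 11: acc = 47
step 12: acc = 27
step 13: acc = 25
step 14: acc = 32
step 15: acc = 50
This matches the trace at every step.

no error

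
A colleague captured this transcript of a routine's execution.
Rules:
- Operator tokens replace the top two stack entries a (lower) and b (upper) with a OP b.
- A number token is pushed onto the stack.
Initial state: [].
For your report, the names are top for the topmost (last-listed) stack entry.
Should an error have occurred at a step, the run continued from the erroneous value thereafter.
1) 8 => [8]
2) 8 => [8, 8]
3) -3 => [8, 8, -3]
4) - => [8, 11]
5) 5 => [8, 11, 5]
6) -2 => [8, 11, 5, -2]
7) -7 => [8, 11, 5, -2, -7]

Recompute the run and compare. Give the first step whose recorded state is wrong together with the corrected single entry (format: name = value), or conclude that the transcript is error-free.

no error

step 1: push 8: top = 8 -> agrees with the transcript
step 2: push 8: top = 8 -> matches
step 3: push -3: top = -3 -> in agreement
step 4: 8 - -3 = 11 -> verified
step 5: push 5: top = 5 -> verified
step 6: push -2: top = -2 -> consistent with the transcript
step 7: push -7: top = -7 -> matches
Each recorded entry agrees with the recomputation.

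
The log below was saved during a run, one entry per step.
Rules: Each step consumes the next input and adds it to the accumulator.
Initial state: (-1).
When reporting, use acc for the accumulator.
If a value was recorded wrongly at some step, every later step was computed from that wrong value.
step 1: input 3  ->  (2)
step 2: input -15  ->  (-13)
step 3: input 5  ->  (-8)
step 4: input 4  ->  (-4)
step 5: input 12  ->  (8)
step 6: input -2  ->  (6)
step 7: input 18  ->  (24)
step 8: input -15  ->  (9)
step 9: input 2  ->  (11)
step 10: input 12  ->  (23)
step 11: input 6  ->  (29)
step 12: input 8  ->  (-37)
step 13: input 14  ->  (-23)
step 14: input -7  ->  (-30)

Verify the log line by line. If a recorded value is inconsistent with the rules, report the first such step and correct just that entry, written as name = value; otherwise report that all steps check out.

Recomputing the run from the initial state:
step 1: acc = 2
step 2: acc = -13
step 3: acc = -8
step 4: acc = -4
step 5: acc = 8
step 6: acc = 6
step 7: acc = 24
step 8: acc = 9
step 9: acc = 11
step 10: acc = 23
step 11: acc = 29
step 12: acc = 37
step 13: acc = 51
step 14: acc = 44
The first disagreement with the log is at step 12, where the value should be acc = 37.

step 12, acc = 37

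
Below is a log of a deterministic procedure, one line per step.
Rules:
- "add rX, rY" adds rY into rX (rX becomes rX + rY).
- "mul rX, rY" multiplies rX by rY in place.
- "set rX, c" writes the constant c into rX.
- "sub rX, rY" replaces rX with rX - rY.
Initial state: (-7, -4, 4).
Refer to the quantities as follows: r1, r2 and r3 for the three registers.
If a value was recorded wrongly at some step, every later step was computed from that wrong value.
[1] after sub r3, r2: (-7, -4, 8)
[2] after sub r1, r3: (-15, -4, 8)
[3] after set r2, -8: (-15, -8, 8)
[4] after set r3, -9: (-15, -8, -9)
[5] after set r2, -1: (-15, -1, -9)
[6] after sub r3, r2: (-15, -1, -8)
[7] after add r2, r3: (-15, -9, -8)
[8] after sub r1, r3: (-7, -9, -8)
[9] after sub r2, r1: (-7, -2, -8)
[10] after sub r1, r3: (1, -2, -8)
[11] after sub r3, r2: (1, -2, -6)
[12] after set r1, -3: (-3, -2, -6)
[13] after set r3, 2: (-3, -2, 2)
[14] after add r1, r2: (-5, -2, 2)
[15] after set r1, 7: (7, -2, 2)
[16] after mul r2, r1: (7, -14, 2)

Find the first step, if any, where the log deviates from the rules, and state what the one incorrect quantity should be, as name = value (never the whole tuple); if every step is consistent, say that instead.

step 1: r3 = 4 - -4 = 8 -> same as recorded
step 2: r1 = -7 - 8 = -15 -> same as recorded
step 3: r2 = -8 -> same as recorded
step 4: r3 = -9 -> verified
step 5: r2 = -1 -> in agreement
step 6: r3 = -9 - -1 = -8 -> matches
step 7: r2 = -1 + -8 = -9 -> exactly as logged
step 8: r1 = -15 - -8 = -7 -> confirmed correct
step 9: r2 = -9 - -7 = -2 -> in agreement
step 10: r1 = -7 - -8 = 1 -> confirmed correct
step 11: r3 = -8 - -2 = -6 -> same as recorded
step 12: r1 = -3 -> agrees with the log
step 13: r3 = 2 -> same as recorded
step 14: r1 = -3 + -2 = -5 -> agrees with the log
step 15: r1 = 7 -> agrees with the log
step 16: r2 = -2 * 7 = -14 -> exactly as logged
The whole run recomputes cleanly — no discrepancies.

no error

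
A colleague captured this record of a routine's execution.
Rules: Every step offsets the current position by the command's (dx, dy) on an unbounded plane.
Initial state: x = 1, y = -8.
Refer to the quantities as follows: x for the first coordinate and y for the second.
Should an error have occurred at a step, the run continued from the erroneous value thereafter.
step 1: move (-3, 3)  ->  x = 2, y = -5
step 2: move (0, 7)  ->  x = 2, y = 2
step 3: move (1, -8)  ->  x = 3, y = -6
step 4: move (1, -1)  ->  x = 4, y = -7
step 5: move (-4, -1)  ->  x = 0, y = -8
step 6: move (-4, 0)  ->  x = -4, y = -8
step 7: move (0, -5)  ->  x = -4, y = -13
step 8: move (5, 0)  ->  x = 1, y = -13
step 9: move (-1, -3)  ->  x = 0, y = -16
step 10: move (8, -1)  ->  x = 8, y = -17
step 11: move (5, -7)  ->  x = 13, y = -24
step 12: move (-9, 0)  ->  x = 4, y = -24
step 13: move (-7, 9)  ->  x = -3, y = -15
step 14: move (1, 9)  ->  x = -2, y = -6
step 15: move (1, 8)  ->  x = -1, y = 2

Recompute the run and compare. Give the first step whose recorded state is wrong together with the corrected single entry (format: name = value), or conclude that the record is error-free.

step 1, x = -2

step 1: x = 1 + (-3) = -2, y = -8 + (3) = -5 -> the entry is off here
Conclusion: step 1 carries the first error; the entry should be x = -2.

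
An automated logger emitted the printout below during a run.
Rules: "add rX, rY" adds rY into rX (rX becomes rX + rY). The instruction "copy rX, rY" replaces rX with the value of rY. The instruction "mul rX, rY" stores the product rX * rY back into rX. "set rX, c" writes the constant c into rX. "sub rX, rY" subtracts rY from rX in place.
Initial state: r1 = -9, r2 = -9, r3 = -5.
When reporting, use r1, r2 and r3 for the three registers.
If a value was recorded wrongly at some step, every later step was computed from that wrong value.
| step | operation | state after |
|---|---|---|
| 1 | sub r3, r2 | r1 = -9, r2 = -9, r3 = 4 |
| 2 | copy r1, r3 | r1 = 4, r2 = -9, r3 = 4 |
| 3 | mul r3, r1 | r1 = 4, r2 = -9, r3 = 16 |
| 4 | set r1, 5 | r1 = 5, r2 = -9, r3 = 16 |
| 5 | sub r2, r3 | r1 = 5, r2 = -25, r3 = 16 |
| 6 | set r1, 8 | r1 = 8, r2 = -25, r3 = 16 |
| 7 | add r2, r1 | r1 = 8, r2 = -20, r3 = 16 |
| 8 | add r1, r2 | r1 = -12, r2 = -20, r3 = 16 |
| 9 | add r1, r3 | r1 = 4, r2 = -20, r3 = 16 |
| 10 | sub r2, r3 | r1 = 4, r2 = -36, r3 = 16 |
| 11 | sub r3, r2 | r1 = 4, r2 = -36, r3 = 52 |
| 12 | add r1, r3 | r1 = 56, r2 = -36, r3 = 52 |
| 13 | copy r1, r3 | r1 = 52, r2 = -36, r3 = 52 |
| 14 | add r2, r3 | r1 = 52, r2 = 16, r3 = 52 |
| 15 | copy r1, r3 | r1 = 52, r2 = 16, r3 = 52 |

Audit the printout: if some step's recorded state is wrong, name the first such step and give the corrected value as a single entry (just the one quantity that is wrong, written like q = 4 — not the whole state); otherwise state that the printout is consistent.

Step 1: r3 = -5 - -9 = 4 — consistent with the printout.
Step 2: r1 = 4 — agrees with the printout.
Step 3: r3 = 4 * 4 = 16 — no discrepancy.
Step 4: r1 = 5 — exactly as logged.
Step 5: r2 = -9 - 16 = -25 — confirmed correct.
Step 6: r1 = 8 — exactly as logged.
Step 7: r2 = -25 + 8 = -17 — a discrepancy with the printout.
Conclusion: step 7 carries the first error; the entry should be r2 = -17.

step 7, r2 = -17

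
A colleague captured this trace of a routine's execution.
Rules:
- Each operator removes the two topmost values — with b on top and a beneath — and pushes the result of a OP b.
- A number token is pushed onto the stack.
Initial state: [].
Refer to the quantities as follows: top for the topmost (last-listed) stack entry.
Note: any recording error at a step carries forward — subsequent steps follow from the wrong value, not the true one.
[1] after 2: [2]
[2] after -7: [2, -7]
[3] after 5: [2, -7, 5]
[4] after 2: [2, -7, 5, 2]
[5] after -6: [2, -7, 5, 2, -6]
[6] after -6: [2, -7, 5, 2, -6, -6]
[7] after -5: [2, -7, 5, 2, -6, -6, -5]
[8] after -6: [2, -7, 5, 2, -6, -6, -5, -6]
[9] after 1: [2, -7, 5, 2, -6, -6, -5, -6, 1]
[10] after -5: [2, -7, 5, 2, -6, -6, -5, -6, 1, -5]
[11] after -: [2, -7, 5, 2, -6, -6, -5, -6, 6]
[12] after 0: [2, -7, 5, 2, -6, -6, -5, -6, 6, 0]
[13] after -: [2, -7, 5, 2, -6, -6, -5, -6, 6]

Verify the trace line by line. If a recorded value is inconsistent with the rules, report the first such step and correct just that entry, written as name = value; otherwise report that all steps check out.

no error

1. push 2: top = 2 (checks out)
2. push -7: top = -7 (exactly as logged)
3. push 5: top = 5 (agrees with the trace)
4. push 2: top = 2 (confirmed correct)
5. push -6: top = -6 (matches)
6. push -6: top = -6 (no discrepancy)
7. push -5: top = -5 (agrees with the trace)
8. push -6: top = -6 (matches)
9. push 1: top = 1 (matches)
10. push -5: top = -5 (no discrepancy)
11. 1 - -5 = 6 (confirmed correct)
12. push 0: top = 0 (same as recorded)
13. 6 - 0 = 6 (confirmed correct)
No step deviates from the rules.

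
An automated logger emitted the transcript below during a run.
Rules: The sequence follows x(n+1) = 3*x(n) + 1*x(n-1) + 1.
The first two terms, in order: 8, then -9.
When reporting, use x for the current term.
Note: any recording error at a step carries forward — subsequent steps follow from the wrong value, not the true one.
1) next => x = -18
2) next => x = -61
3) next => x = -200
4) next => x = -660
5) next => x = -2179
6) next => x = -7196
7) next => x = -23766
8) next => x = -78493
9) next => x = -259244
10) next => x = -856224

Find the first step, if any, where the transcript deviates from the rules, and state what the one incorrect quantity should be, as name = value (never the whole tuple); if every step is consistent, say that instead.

Recomputing the run from the initial state:
step 1: x = -18
step 2: x = -62
step 3: x = -203
step 4: x = -670
step 5: x = -2212
step 6: x = -7305
step 7: x = -24126
step 8: x = -79682
step 9: x = -263171
step 10: x = -869194
The first disagreement with the transcript is at step 2, where the value should be x = -62.

step 2, x = -62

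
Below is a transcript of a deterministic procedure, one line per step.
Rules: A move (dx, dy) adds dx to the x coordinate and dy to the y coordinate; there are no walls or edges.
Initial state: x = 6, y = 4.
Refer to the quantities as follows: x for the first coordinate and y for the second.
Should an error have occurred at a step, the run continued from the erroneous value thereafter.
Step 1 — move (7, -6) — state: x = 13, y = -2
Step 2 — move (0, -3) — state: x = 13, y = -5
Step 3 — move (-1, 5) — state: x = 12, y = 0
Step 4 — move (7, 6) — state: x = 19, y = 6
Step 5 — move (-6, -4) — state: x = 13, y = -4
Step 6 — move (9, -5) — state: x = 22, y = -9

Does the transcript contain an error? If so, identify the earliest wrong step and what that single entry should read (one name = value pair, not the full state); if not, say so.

step 1: x = 6 + (7) = 13, y = 4 + (-6) = -2 -> matches
step 2: x = 13 + (0) = 13, y = -2 + (-3) = -5 -> confirmed correct
step 3: x = 13 + (-1) = 12, y = -5 + (5) = 0 -> matches
step 4: x = 12 + (7) = 19, y = 0 + (6) = 6 -> confirmed correct
step 5: x = 19 + (-6) = 13, y = 6 + (-4) = 2 -> a discrepancy with the transcript
That makes step 5 the first incorrect line — y = 2 is what it should show.

step 5, y = 2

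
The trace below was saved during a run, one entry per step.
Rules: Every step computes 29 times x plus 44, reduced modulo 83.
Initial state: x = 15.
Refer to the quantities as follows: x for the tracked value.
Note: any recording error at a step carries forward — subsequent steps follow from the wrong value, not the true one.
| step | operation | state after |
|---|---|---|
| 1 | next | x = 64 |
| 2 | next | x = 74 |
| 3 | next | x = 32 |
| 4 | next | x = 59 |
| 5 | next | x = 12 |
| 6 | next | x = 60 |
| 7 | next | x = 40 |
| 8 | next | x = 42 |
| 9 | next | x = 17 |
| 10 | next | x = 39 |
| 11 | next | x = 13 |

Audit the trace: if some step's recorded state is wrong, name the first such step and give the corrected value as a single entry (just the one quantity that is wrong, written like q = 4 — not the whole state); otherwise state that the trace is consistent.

step 7, x = 41

Step 1: x = (29*15 + 44) mod 83 = 64 — matches.
Step 2: x = (29*64 + 44) mod 83 = 74 — consistent with the trace.
Step 3: x = (29*74 + 44) mod 83 = 32 — consistent with the trace.
Step 4: x = (29*32 + 44) mod 83 = 59 — confirmed correct.
Step 5: x = (29*59 + 44) mod 83 = 12 — matches.
Step 6: x = (29*12 + 44) mod 83 = 60 — consistent with the trace.
Step 7: x = (29*60 + 44) mod 83 = 41 — a discrepancy with the trace.
The earliest wrong entry is at step 7: it should read x = 41.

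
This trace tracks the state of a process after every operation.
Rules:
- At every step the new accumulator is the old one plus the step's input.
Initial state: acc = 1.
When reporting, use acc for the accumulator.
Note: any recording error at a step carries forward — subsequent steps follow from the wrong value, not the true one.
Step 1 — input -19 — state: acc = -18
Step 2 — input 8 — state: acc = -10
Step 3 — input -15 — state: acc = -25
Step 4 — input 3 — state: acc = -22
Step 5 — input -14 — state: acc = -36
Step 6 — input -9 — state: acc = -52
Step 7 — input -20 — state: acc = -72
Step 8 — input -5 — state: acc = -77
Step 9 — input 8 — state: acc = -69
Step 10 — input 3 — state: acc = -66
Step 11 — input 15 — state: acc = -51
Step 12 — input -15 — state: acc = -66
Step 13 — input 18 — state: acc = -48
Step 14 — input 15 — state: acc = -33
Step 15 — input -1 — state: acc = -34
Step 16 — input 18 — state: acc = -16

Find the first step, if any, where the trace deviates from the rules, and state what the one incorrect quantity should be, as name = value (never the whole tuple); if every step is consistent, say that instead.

step 6, acc = -45

Recomputing the run from the initial state:
step 1: acc = -18
step 2: acc = -10
step 3: acc = -25
step 4: acc = -22
step 5: acc = -36
step 6: acc = -45
step 7: acc = -65
step 8: acc = -70
step 9: acc = -62
step 10: acc = -59
step 11: acc = -44
step 12: acc = -59
step 13: acc = -41
step 14: acc = -26
step 15: acc = -27
step 16: acc = -9
The first disagreement with the trace is at step 6, where the value should be acc = -45.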